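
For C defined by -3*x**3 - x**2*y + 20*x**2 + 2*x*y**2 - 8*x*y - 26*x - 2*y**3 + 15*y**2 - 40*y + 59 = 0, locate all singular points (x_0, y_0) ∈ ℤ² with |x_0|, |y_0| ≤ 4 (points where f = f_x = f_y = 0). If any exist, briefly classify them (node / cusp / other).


Singular points: {(2, 3)}; classification: node.

Compute partial derivatives:
  f_x = -9*x**2 - 2*x*y + 40*x + 2*y**2 - 8*y - 26.
  f_y = -x**2 + 4*x*y - 8*x - 6*y**2 + 30*y - 40.
Scan x_0 ∈ {−4, ..., 4}. For each x_0, f_y(x_0, y) is a polynomial in y; find its integer roots y ∈ {−4, ..., 4}, then test f_x and f at those candidates.
  x = -4: f_y(-4, y) = -6*y**2 + 14*y - 24; no integer root y with |y| ≤ 4.
  x = -3: f_y(-3, y) = -6*y**2 + 18*y - 25; no integer root y with |y| ≤ 4.
  x = -2: f_y(-2, y) = -6*y**2 + 22*y - 28; no integer root y with |y| ≤ 4.
  x = -1: f_y(-1, y) = -6*y**2 + 26*y - 33; no integer root y with |y| ≤ 4.
  x = 0: f_y(0, y) = -6*y**2 + 30*y - 40; no integer root y with |y| ≤ 4.
  x = 1: f_y(1, y) = -6*y**2 + 34*y - 49; no integer root y with |y| ≤ 4.
  x = 2: f_y(2, y) = -6*y**2 + 38*y - 60; vanishes at y ∈ {3}. (2, 3): f_x = 0, f = 0 — SINGULAR.
  x = 3: f_y(3, y) = -6*y**2 + 42*y - 73; no integer root y with |y| ≤ 4.
  x = 4: f_y(4, y) = -6*y**2 + 46*y - 88; vanishes at y ∈ {4}. (4, 4): f_x = -42 ≠ 0.
Only singular point on the grid: (2, 3).
Classify: substitute x = 2 + u, y = 3 + v and expand: f = -3*u**3 - u**2*v - u**2 + 2*u*v**2 - 2*v**3 + v**2.
No constant or linear terms (consistent with a singular point). Quadratic part: -u**2 + v**2. Cubic part: -3*u**3 - u**2*v + 2*u*v**2 - 2*v**3.
The quadratic part v**2 - u**2 = (v − u)(v + u) splits into two distinct linear factors, so there are two distinct tangent lines y − 3 = ±(x − 2) — this is a node (ordinary double point).
Classification: node.


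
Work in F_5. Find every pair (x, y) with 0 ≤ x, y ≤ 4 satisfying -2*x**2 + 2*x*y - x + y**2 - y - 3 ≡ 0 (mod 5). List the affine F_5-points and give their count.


Affine F_5-points: {(1, 2), (2, 3), (2, 4), (3, 2), (3, 3), (4, 4)}; count = 6.

For each of the 25 pairs (x, y) ∈ F_5², evaluate f(x, y) mod 5. Record the zeros.
  x = 0: [0↦2, 1↦2, 2↦4, 3↦3, 4↦4]  zeros at y ∈ ∅
  x = 1: [0↦4, 1↦1, 2↦0, 3↦1, 4↦4]  zeros at y ∈ {2}
  x = 2: [0↦2, 1↦1, 2↦2, 3↦0, 4↦0]  zeros at y ∈ {3, 4}
  x = 3: [0↦1, 1↦2, 2↦0, 3↦0, 4↦2]  zeros at y ∈ {2, 3}
  x = 4: [0↦1, 1↦4, 2↦4, 3↦1, 4↦0]  zeros at y ∈ {4}
Collecting zeros: affine points = {(1, 2), (2, 3), (2, 4), (3, 2), (3, 3), (4, 4)}.
Total count |C(F_5)_aff| = 6.


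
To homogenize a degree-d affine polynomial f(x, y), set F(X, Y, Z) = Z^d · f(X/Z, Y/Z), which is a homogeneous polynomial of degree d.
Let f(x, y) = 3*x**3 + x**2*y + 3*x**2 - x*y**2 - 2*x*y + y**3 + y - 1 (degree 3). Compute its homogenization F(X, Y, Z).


F(X, Y, Z) = 3*X**3 + X**2*Y + 3*X**2*Z - X*Y**2 - 2*X*Y*Z + Y**3 + Y*Z**2 - Z**3

deg(f) = 3.
Substitute x = X/Z, y = Y/Z into f, then multiply by Z^3.
  monomial 3·x^3·y^0 ↦ 3·X^3·Y^0·Z^0.
  monomial 1·x^2·y^1 ↦ 1·X^2·Y^1·Z^0.
  monomial 3·x^2·y^0 ↦ 3·X^2·Y^0·Z^1.
  monomial -1·x^1·y^2 ↦ -1·X^1·Y^2·Z^0.
  monomial -2·x^1·y^1 ↦ -2·X^1·Y^1·Z^1.
  monomial 1·x^0·y^3 ↦ 1·X^0·Y^3·Z^0.
  monomial 1·x^0·y^1 ↦ 1·X^0·Y^1·Z^2.
  monomial -1·x^0·y^0 ↦ -1·X^0·Y^0·Z^3.
Collecting: F(X, Y, Z) = 3*X**3 + X**2*Y + 3*X**2*Z - X*Y**2 - 2*X*Y*Z + Y**3 + Y*Z**2 - Z**3.


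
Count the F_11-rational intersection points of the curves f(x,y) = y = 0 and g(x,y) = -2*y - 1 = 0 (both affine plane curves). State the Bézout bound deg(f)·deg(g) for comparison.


Common zeros: ∅; count = 0; Bézout bound = 1.

deg(f) = 1, deg(g) = 1, so Bézout bound = 1.
Scan x ∈ F_11. For each x, list the y ∈ F_11 with f(x, y) ≡ 0 and those with g(x, y) ≡ 0 (mod 11); the common zeros in that column are the intersection.
  x = 0: f ≡ 0 at y ∈ {0}; g ≡ 0 at y ∈ {5}; common: ∅.
  x = 1: f ≡ 0 at y ∈ {0}; g ≡ 0 at y ∈ {5}; common: ∅.
  x = 2: f ≡ 0 at y ∈ {0}; g ≡ 0 at y ∈ {5}; common: ∅.
  x = 3: f ≡ 0 at y ∈ {0}; g ≡ 0 at y ∈ {5}; common: ∅.
  x = 4: f ≡ 0 at y ∈ {0}; g ≡ 0 at y ∈ {5}; common: ∅.
  x = 5: f ≡ 0 at y ∈ {0}; g ≡ 0 at y ∈ {5}; common: ∅.
  x = 6: f ≡ 0 at y ∈ {0}; g ≡ 0 at y ∈ {5}; common: ∅.
  x = 7: f ≡ 0 at y ∈ {0}; g ≡ 0 at y ∈ {5}; common: ∅.
  x = 8: f ≡ 0 at y ∈ {0}; g ≡ 0 at y ∈ {5}; common: ∅.
  x = 9: f ≡ 0 at y ∈ {0}; g ≡ 0 at y ∈ {5}; common: ∅.
  x = 10: f ≡ 0 at y ∈ {0}; g ≡ 0 at y ∈ {5}; common: ∅.
Collecting: common zeros = ∅, so the count is 0.
Comparison with the Bézout bound: 0 ≤ 1 = deg(f)·deg(g), as expected for curves with no common component (the affine F_11-count falls short of the bound because intersections may lie at infinity, over extension fields, or carry multiplicity).


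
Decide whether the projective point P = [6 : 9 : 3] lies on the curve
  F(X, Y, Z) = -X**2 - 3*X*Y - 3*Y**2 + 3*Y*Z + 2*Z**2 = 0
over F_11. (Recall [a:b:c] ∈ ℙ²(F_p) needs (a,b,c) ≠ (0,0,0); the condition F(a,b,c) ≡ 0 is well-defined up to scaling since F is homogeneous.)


F(6,9,3) ≡ 10 (mod 11); P is NOT on the curve.

Evaluate F(6, 9, 3) term-by-term (mod 11).
  -X**2 ↦ -1·36·1·1 = -36
  -3*X*Y ↦ -3·6·9·1 = -162
  -3*Y**2 ↦ -3·1·81·1 = -243
  3*Y*Z ↦ 3·1·9·3 = 81
  2*Z**2 ↦ 2·1·1·9 = 18
Sum: F(6, 9, 3) = (-36) + (-162) + (-243) + (81) + (18) = -342.
Reducing mod 11: -342 ≡ 10 (mod 11).
Since F(a, b, c) ≡ 10 ≠ 0 (mod 11), P does NOT lie on the curve.


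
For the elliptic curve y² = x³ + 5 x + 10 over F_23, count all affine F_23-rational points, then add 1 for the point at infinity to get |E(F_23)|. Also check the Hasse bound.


Affine points = {(1, 4), (1, 19), (3, 11), (3, 12), (4, 5), (4, 18), (6, 7), (6, 16), (9, 5), (9, 18), (10, 5), (10, 18), (11, 4), (11, 19), (12, 2), (12, 21), (13, 8), (13, 15), (14, 8), (14, 15), (16, 0), (19, 8), (19, 15), (22, 2), (22, 21)}; affine count = 25; |E(F_23)| = 26.

Discriminant check: Δ ∝ 4a³ + 27b² = 4·5³ + 27·10² = 4·125 + 27·100 ≡ 3 (mod 23). Nonzero ⇒ E is nonsingular.
For each x ∈ F_23, compute rhs = x³ + 5·x + 10 mod 23, then count y ∈ F_23 with y² ≡ rhs.
  x = 0: rhs = 10, matching y values: none (0 points).
  x = 1: rhs = 16, matching y values: 4, 19 (2 points).
  x = 2: rhs = 5, matching y values: none (0 points).
  x = 3: rhs = 6, matching y values: 11, 12 (2 points).
  x = 4: rhs = 2, matching y values: 5, 18 (2 points).
  x = 5: rhs = 22, matching y values: none (0 points).
  x = 6: rhs = 3, matching y values: 7, 16 (2 points).
  x = 7: rhs = 20, matching y values: none (0 points).
  x = 8: rhs = 10, matching y values: none (0 points).
  x = 9: rhs = 2, matching y values: 5, 18 (2 points).
  x = 10: rhs = 2, matching y values: 5, 18 (2 points).
  x = 11: rhs = 16, matching y values: 4, 19 (2 points).
  x = 12: rhs = 4, matching y values: 2, 21 (2 points).
  x = 13: rhs = 18, matching y values: 8, 15 (2 points).
  x = 14: rhs = 18, matching y values: 8, 15 (2 points).
  x = 15: rhs = 10, matching y values: none (0 points).
  x = 16: rhs = 0, matching y values: 0 (1 points).
  x = 17: rhs = 17, matching y values: none (0 points).
  x = 18: rhs = 21, matching y values: none (0 points).
  x = 19: rhs = 18, matching y values: 8, 15 (2 points).
  x = 20: rhs = 14, matching y values: none (0 points).
  x = 21: rhs = 15, matching y values: none (0 points).
  x = 22: rhs = 4, matching y values: 2, 21 (2 points).
Total affine count: 25.
Full point count |E(F_23)| = 25 + 1 = 26.
Hasse bound: |26 − (23+1)| = |2| = 2 ≤ 2√23 ≈ 9.5917 ✓.


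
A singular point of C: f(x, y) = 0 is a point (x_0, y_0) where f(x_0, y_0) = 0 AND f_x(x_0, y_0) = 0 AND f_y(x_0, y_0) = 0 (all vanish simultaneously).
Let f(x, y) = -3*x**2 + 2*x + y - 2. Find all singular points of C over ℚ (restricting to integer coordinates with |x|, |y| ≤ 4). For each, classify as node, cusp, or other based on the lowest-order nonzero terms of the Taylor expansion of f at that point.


No singular points in the scanned grid; C is smooth there.

Compute partial derivatives:
  f_x = 2 - 6*x.
  f_y = 1.
f_y = 1 is a nonzero constant, so f_y never vanishes: no point (x, y) can satisfy f = f_x = f_y = 0. In particular no (x, y) ∈ {−4, ..., 4}² is singular; the curve is smooth.


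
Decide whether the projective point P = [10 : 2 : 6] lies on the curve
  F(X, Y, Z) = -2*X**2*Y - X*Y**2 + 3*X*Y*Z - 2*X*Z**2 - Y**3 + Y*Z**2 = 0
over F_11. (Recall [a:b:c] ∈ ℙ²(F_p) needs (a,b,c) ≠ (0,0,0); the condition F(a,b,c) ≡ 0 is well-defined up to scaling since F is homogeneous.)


F(10,2,6) ≡ 1 (mod 11); P is NOT on the curve.

Evaluate F(10, 2, 6) term-by-term (mod 11).
  -2*X**2*Y ↦ -2·100·2·1 = -400
  -X*Y**2 ↦ -1·10·4·1 = -40
  3*X*Y*Z ↦ 3·10·2·6 = 360
  -2*X*Z**2 ↦ -2·10·1·36 = -720
  -Y**3 ↦ -1·1·8·1 = -8
  Y*Z**2 ↦ 1·1·2·36 = 72
Sum: F(10, 2, 6) = (-400) + (-40) + (360) + (-720) + (-8) + (72) = -736.
Reducing mod 11: -736 ≡ 1 (mod 11).
Since F(a, b, c) ≡ 1 ≠ 0 (mod 11), P does NOT lie on the curve.


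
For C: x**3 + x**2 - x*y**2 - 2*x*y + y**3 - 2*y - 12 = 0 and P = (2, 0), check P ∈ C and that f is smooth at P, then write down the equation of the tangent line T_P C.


Tangent line at P: 16*x - 6*y - 32 = 0.

Step 1: f(2, 0) = 0, so P lies on C.
Step 2: partial derivatives
  f_x(x, y) = 3*x**2 + 2*x - y**2 - 2*y, f_y(x, y) = -2*x*y - 2*x + 3*y**2 - 2.
  f_x(P) = 16, f_y(P) = -6 (gradient nonzero, so P is smooth).
Step 3: tangent line at P: 16·(x − 2) + -6·(y − 0) = 0.
Expanding: 16*x - 6*y - 32 = 0.


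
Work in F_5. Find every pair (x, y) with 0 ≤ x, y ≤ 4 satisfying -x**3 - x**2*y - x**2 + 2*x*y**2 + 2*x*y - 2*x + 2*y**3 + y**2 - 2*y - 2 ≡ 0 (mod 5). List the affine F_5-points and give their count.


Affine F_5-points: {(0, 3), (1, 2), (2, 3), (3, 1), (3, 2), (4, 0), (4, 3)}; count = 7.

For each of the 25 pairs (x, y) ∈ F_5², evaluate f(x, y) mod 5. Record the zeros.
  x = 0: [0↦3, 1↦4, 2↦4, 3↦0, 4↦4]  zeros at y ∈ {3}
  x = 1: [0↦4, 1↦3, 2↦0, 3↦2, 4↦1]  zeros at y ∈ {2}
  x = 2: [0↦2, 1↦2, 2↦4, 3↦0, 4↦2]  zeros at y ∈ {3}
  x = 3: [0↦1, 1↦0, 2↦0, 3↦3, 4↦1]  zeros at y ∈ {1, 2}
  x = 4: [0↦0, 1↦1, 2↦2, 3↦0, 4↦2]  zeros at y ∈ {0, 3}
Collecting zeros: affine points = {(0, 3), (1, 2), (2, 3), (3, 1), (3, 2), (4, 0), (4, 3)}.
Total count |C(F_5)_aff| = 7.


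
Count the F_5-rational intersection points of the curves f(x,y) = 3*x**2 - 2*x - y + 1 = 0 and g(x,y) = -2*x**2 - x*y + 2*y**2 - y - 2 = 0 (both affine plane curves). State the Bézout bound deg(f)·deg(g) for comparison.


Common zeros: {(1, 2), (2, 4), (3, 2)}; count = 3; Bézout bound = 4.

deg(f) = 2, deg(g) = 2, so Bézout bound = 4.
Scan x ∈ F_5. For each x, list the y ∈ F_5 with f(x, y) ≡ 0 and those with g(x, y) ≡ 0 (mod 5); the common zeros in that column are the intersection.
  x = 0: f ≡ 0 at y ∈ {1}; g ≡ 0 at y ∈ ∅; common: ∅.
  x = 1: f ≡ 0 at y ∈ {2}; g ≡ 0 at y ∈ {2, 4}; common: {2}.
  x = 2: f ≡ 0 at y ∈ {4}; g ≡ 0 at y ∈ {0, 4}; common: {4}.
  x = 3: f ≡ 0 at y ∈ {2}; g ≡ 0 at y ∈ {0, 2}; common: {2}.
  x = 4: f ≡ 0 at y ∈ {1}; g ≡ 0 at y ∈ ∅; common: ∅.
Collecting: common zeros = {(1, 2), (2, 4), (3, 2)}, so the count is 3.
Comparison with the Bézout bound: 3 ≤ 4 = deg(f)·deg(g), as expected for curves with no common component (the affine F_5-count falls short of the bound because intersections may lie at infinity, over extension fields, or carry multiplicity).


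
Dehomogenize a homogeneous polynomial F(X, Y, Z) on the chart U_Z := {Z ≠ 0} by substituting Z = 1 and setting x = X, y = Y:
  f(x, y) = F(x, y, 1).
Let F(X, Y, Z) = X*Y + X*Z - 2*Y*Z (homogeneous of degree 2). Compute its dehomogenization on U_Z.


f(x, y) = x*y + x - 2*y

On U_Z we set Z = 1. Each monomial c·X^i·Y^j·Z^k in F becomes c·x^i·y^j·1^k = c·x^i·y^j.
Substituting Z = 1: F(X, Y, 1) = x*y + x - 2*y.
Note: deg(f) ≤ deg(F) = 2; strict inequality happens when F is divisible by Z (lost terms).


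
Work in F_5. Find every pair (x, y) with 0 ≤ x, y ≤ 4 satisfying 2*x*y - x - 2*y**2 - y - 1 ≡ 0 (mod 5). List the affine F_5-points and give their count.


Affine F_5-points: {(1, 4), (2, 2), (4, 0), (4, 1)}; count = 4.

For each of the 25 pairs (x, y) ∈ F_5², evaluate f(x, y) mod 5. Record the zeros.
  x = 0: [0↦4, 1↦1, 2↦4, 3↦3, 4↦3]  zeros at y ∈ ∅
  x = 1: [0↦3, 1↦2, 2↦2, 3↦3, 4↦0]  zeros at y ∈ {4}
  x = 2: [0↦2, 1↦3, 2↦0, 3↦3, 4↦2]  zeros at y ∈ {2}
  x = 3: [0↦1, 1↦4, 2↦3, 3↦3, 4↦4]  zeros at y ∈ ∅
  x = 4: [0↦0, 1↦0, 2↦1, 3↦3, 4↦1]  zeros at y ∈ {0, 1}
Collecting zeros: affine points = {(1, 4), (2, 2), (4, 0), (4, 1)}.
Total count |C(F_5)_aff| = 4.


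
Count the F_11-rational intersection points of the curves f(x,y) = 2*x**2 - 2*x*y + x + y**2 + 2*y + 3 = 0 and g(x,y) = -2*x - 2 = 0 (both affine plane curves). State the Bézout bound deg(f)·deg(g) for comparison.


Common zeros: {(10, 9)}; count = 1; Bézout bound = 2.

deg(f) = 2, deg(g) = 1, so Bézout bound = 2.
Scan x ∈ F_11. For each x, list the y ∈ F_11 with f(x, y) ≡ 0 and those with g(x, y) ≡ 0 (mod 11); the common zeros in that column are the intersection.
  x = 0: f ≡ 0 at y ∈ {2, 7}; g ≡ 0 at y ∈ ∅; common: ∅.
  x = 1: f ≡ 0 at y ∈ {4, 7}; g ≡ 0 at y ∈ ∅; common: ∅.
  x = 2: f ≡ 0 at y ∈ ∅; g ≡ 0 at y ∈ ∅; common: ∅.
  x = 3: f ≡ 0 at y ∈ ∅; g ≡ 0 at y ∈ ∅; common: ∅.
  x = 4: f ≡ 0 at y ∈ {8, 9}; g ≡ 0 at y ∈ ∅; common: ∅.
  x = 5: f ≡ 0 at y ∈ ∅; g ≡ 0 at y ∈ ∅; common: ∅.
  x = 6: f ≡ 0 at y ∈ ∅; g ≡ 0 at y ∈ ∅; common: ∅.
  x = 7: f ≡ 0 at y ∈ {2, 10}; g ≡ 0 at y ∈ ∅; common: ∅.
  x = 8: f ≡ 0 at y ∈ {4, 10}; g ≡ 0 at y ∈ ∅; common: ∅.
  x = 9: f ≡ 0 at y ∈ {8}; g ≡ 0 at y ∈ ∅; common: ∅.
  x = 10: f ≡ 0 at y ∈ {9}; g ≡ 0 at y ∈ {0, 1, 2, 3, 4, 5, 6, 7, 8, 9, 10}; common: {9}.
Collecting: common zeros = {(10, 9)}, so the count is 1.
Comparison with the Bézout bound: 1 ≤ 2 = deg(f)·deg(g), as expected for curves with no common component (the affine F_11-count falls short of the bound because intersections may lie at infinity, over extension fields, or carry multiplicity).


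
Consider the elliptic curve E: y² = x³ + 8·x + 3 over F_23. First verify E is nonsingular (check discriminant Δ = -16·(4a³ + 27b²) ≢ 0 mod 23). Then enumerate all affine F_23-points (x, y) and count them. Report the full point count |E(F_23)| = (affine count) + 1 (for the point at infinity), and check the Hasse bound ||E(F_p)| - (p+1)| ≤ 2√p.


Affine points = {(0, 7), (0, 16), (1, 9), (1, 14), (2, 2), (2, 21), (3, 10), (3, 13), (8, 2), (8, 21), (10, 5), (10, 18), (13, 2), (13, 21), (15, 5), (15, 18), (16, 8), (16, 15), (21, 5), (21, 18)}; affine count = 20; |E(F_23)| = 21.

Discriminant check: Δ ∝ 4a³ + 27b² = 4·8³ + 27·3² = 4·512 + 27·9 ≡ 14 (mod 23). Nonzero ⇒ E is nonsingular.
For each x ∈ F_23, compute rhs = x³ + 8·x + 3 mod 23, then count y ∈ F_23 with y² ≡ rhs.
  x = 0: rhs = 3, matching y values: 7, 16 (2 points).
  x = 1: rhs = 12, matching y values: 9, 14 (2 points).
  x = 2: rhs = 4, matching y values: 2, 21 (2 points).
  x = 3: rhs = 8, matching y values: 10, 13 (2 points).
  x = 4: rhs = 7, matching y values: none (0 points).
  x = 5: rhs = 7, matching y values: none (0 points).
  x = 6: rhs = 14, matching y values: none (0 points).
  x = 7: rhs = 11, matching y values: none (0 points).
  x = 8: rhs = 4, matching y values: 2, 21 (2 points).
  x = 9: rhs = 22, matching y values: none (0 points).
  x = 10: rhs = 2, matching y values: 5, 18 (2 points).
  x = 11: rhs = 19, matching y values: none (0 points).
  x = 12: rhs = 10, matching y values: none (0 points).
  x = 13: rhs = 4, matching y values: 2, 21 (2 points).
  x = 14: rhs = 7, matching y values: none (0 points).
  x = 15: rhs = 2, matching y values: 5, 18 (2 points).
  x = 16: rhs = 18, matching y values: 8, 15 (2 points).
  x = 17: rhs = 15, matching y values: none (0 points).
  x = 18: rhs = 22, matching y values: none (0 points).
  x = 19: rhs = 22, matching y values: none (0 points).
  x = 20: rhs = 21, matching y values: none (0 points).
  x = 21: rhs = 2, matching y values: 5, 18 (2 points).
  x = 22: rhs = 17, matching y values: none (0 points).
Total affine count: 20.
Full point count |E(F_23)| = 20 + 1 = 21.
Hasse bound: |21 − (23+1)| = |-3| = 3 ≤ 2√23 ≈ 9.5917 ✓.


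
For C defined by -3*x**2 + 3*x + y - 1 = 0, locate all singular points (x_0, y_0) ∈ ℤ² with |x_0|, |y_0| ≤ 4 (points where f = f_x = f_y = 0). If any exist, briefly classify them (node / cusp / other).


No singular points in the scanned grid; C is smooth there.

Compute partial derivatives:
  f_x = 3 - 6*x.
  f_y = 1.
f_y = 1 is a nonzero constant, so f_y never vanishes: no point (x, y) can satisfy f = f_x = f_y = 0. In particular no (x, y) ∈ {−4, ..., 4}² is singular; the curve is smooth.


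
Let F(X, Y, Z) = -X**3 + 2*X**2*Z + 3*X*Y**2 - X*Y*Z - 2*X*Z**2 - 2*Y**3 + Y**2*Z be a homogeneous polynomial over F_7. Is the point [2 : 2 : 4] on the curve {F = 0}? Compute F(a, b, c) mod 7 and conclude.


F(2,2,4) ≡ 3 (mod 7); P is NOT on the curve.

Evaluate F(2, 2, 4) term-by-term (mod 7).
  -X**3 ↦ -1·8·1·1 = -8
  2*X**2*Z ↦ 2·4·1·4 = 32
  3*X*Y**2 ↦ 3·2·4·1 = 24
  -X*Y*Z ↦ -1·2·2·4 = -16
  -2*X*Z**2 ↦ -2·2·1·16 = -64
  -2*Y**3 ↦ -2·1·8·1 = -16
  Y**2*Z ↦ 1·1·4·4 = 16
Sum: F(2, 2, 4) = (-8) + (32) + (24) + (-16) + (-64) + (-16) + (16) = -32.
Reducing mod 7: -32 ≡ 3 (mod 7).
Since F(a, b, c) ≡ 3 ≠ 0 (mod 7), P does NOT lie on the curve.


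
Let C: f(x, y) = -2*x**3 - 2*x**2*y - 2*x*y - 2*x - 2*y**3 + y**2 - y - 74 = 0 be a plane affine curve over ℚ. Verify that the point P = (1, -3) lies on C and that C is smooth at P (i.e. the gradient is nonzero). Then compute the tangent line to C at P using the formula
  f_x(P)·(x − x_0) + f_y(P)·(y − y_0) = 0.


Tangent line at P: 10*x - 65*y - 205 = 0.

Step 1: f(1, -3) = 0, so P lies on C.
Step 2: partial derivatives
  f_x(x, y) = -6*x**2 - 4*x*y - 2*y - 2, f_y(x, y) = -2*x**2 - 2*x - 6*y**2 + 2*y - 1.
  f_x(P) = 10, f_y(P) = -65 (gradient nonzero, so P is smooth).
Step 3: tangent line at P: 10·(x − 1) + -65·(y − -3) = 0.
Expanding: 10*x - 65*y - 205 = 0.


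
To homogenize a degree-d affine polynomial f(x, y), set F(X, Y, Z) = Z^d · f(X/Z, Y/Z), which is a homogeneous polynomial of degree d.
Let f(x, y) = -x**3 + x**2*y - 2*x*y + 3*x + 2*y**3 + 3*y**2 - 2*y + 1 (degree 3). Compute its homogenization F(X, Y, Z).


F(X, Y, Z) = -X**3 + X**2*Y - 2*X*Y*Z + 3*X*Z**2 + 2*Y**3 + 3*Y**2*Z - 2*Y*Z**2 + Z**3

deg(f) = 3.
Substitute x = X/Z, y = Y/Z into f, then multiply by Z^3.
  monomial -1·x^3·y^0 ↦ -1·X^3·Y^0·Z^0.
  monomial 1·x^2·y^1 ↦ 1·X^2·Y^1·Z^0.
  monomial -2·x^1·y^1 ↦ -2·X^1·Y^1·Z^1.
  monomial 3·x^1·y^0 ↦ 3·X^1·Y^0·Z^2.
  monomial 2·x^0·y^3 ↦ 2·X^0·Y^3·Z^0.
  monomial 3·x^0·y^2 ↦ 3·X^0·Y^2·Z^1.
  monomial -2·x^0·y^1 ↦ -2·X^0·Y^1·Z^2.
  monomial 1·x^0·y^0 ↦ 1·X^0·Y^0·Z^3.
Collecting: F(X, Y, Z) = -X**3 + X**2*Y - 2*X*Y*Z + 3*X*Z**2 + 2*Y**3 + 3*Y**2*Z - 2*Y*Z**2 + Z**3.


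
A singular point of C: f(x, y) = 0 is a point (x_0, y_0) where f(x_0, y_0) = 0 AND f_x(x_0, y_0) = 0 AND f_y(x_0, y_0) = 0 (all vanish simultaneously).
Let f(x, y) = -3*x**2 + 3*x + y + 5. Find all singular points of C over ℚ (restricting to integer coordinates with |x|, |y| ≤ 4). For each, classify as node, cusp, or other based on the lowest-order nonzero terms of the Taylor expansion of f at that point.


No singular points in the scanned grid; C is smooth there.

Compute partial derivatives:
  f_x = 3 - 6*x.
  f_y = 1.
f_y = 1 is a nonzero constant, so f_y never vanishes: no point (x, y) can satisfy f = f_x = f_y = 0. In particular no (x, y) ∈ {−4, ..., 4}² is singular; the curve is smooth.


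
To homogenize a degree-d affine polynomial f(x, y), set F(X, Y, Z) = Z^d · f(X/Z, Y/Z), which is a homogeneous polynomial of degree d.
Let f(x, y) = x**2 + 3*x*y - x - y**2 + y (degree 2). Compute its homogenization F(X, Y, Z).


F(X, Y, Z) = X**2 + 3*X*Y - X*Z - Y**2 + Y*Z

deg(f) = 2.
Substitute x = X/Z, y = Y/Z into f, then multiply by Z^2.
  monomial 1·x^2·y^0 ↦ 1·X^2·Y^0·Z^0.
  monomial 3·x^1·y^1 ↦ 3·X^1·Y^1·Z^0.
  monomial -1·x^1·y^0 ↦ -1·X^1·Y^0·Z^1.
  monomial -1·x^0·y^2 ↦ -1·X^0·Y^2·Z^0.
  monomial 1·x^0·y^1 ↦ 1·X^0·Y^1·Z^1.
Collecting: F(X, Y, Z) = X**2 + 3*X*Y - X*Z - Y**2 + Y*Z.


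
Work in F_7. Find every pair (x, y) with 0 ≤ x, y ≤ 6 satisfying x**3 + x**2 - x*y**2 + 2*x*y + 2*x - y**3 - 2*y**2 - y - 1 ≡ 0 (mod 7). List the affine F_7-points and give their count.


Affine F_7-points: {(0, 3), (1, 1), (1, 4), (1, 6), (6, 2), (6, 5), (6, 6)}; count = 7.

For each of the 49 pairs (x, y) ∈ F_7², evaluate f(x, y) mod 7. Record the zeros.
  x = 0: [0↦6, 1↦2, 2↦2, 3↦0, 4↦4, 5↦1, 6↦6]  zeros at y ∈ {3}
  x = 1: [0↦3, 1↦0, 2↦6, 3↦1, 4↦0, 5↦4, 6↦0]  zeros at y ∈ {1, 4, 6}
  x = 2: [0↦1, 1↦6, 2↦4, 3↦3, 4↦4, 5↦1, 6↦2]  zeros at y ∈ ∅
  x = 3: [0↦6, 1↦5, 2↦2, 3↦5, 4↦1, 5↦5, 6↦4]  zeros at y ∈ ∅
  x = 4: [0↦3, 1↦3, 2↦6, 3↦6, 4↦4, 5↦1, 6↦5]  zeros at y ∈ ∅
  x = 5: [0↦5, 1↦6, 2↦1, 3↦5, 4↦5, 5↦2, 6↦4]  zeros at y ∈ ∅
  x = 6: [0↦4, 1↦6, 2↦0, 3↦1, 4↦3, 5↦0, 6↦0]  zeros at y ∈ {2, 5, 6}
Collecting zeros: affine points = {(0, 3), (1, 1), (1, 4), (1, 6), (6, 2), (6, 5), (6, 6)}.
Total count |C(F_7)_aff| = 7.


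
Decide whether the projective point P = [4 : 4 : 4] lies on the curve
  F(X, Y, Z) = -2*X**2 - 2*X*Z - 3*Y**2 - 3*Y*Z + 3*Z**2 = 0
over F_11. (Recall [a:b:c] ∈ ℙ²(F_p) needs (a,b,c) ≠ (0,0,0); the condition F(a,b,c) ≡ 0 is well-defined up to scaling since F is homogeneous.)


F(4,4,4) ≡ 9 (mod 11); P is NOT on the curve.

Evaluate F(4, 4, 4) term-by-term (mod 11).
  -2*X**2 ↦ -2·16·1·1 = -32
  -2*X*Z ↦ -2·4·1·4 = -32
  -3*Y**2 ↦ -3·1·16·1 = -48
  -3*Y*Z ↦ -3·1·4·4 = -48
  3*Z**2 ↦ 3·1·1·16 = 48
Sum: F(4, 4, 4) = (-32) + (-32) + (-48) + (-48) + (48) = -112.
Reducing mod 11: -112 ≡ 9 (mod 11).
Since F(a, b, c) ≡ 9 ≠ 0 (mod 11), P does NOT lie on the curve.


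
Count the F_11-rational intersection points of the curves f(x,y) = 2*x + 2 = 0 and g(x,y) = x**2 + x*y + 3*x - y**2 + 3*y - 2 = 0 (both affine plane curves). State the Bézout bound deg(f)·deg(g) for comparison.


Common zeros: ∅; count = 0; Bézout bound = 2.

deg(f) = 1, deg(g) = 2, so Bézout bound = 2.
Scan x ∈ F_11. For each x, list the y ∈ F_11 with f(x, y) ≡ 0 and those with g(x, y) ≡ 0 (mod 11); the common zeros in that column are the intersection.
  x = 0: f ≡ 0 at y ∈ ∅; g ≡ 0 at y ∈ {1, 2}; common: ∅.
  x = 1: f ≡ 0 at y ∈ ∅; g ≡ 0 at y ∈ ∅; common: ∅.
  x = 2: f ≡ 0 at y ∈ ∅; g ≡ 0 at y ∈ ∅; common: ∅.
  x = 3: f ≡ 0 at y ∈ ∅; g ≡ 0 at y ∈ {8, 9}; common: ∅.
  x = 4: f ≡ 0 at y ∈ ∅; g ≡ 0 at y ∈ ∅; common: ∅.
  x = 5: f ≡ 0 at y ∈ ∅; g ≡ 0 at y ∈ ∅; common: ∅.
  x = 6: f ≡ 0 at y ∈ ∅; g ≡ 0 at y ∈ {2, 7}; common: ∅.
  x = 7: f ≡ 0 at y ∈ ∅; g ≡ 0 at y ∈ {1, 9}; common: ∅.
  x = 8: f ≡ 0 at y ∈ ∅; g ≡ 0 at y ∈ {3, 8}; common: ∅.
  x = 9: f ≡ 0 at y ∈ ∅; g ≡ 0 at y ∈ ∅; common: ∅.
  x = 10: f ≡ 0 at y ∈ {0, 1, 2, 3, 4, 5, 6, 7, 8, 9, 10}; g ≡ 0 at y ∈ ∅; common: ∅.
Collecting: common zeros = ∅, so the count is 0.
Comparison with the Bézout bound: 0 ≤ 2 = deg(f)·deg(g), as expected for curves with no common component (the affine F_11-count falls short of the bound because intersections may lie at infinity, over extension fields, or carry multiplicity).


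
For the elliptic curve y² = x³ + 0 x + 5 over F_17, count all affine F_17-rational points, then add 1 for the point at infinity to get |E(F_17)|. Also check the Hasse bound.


Affine points = {(2, 8), (2, 9), (3, 7), (3, 10), (4, 1), (4, 16), (6, 0), (7, 5), (7, 12), (10, 6), (10, 11), (12, 4), (12, 13), (13, 3), (13, 14), (16, 2), (16, 15)}; affine count = 17; |E(F_17)| = 18.

Discriminant check: Δ ∝ 4a³ + 27b² = 4·0³ + 27·5² = 4·0 + 27·25 ≡ 12 (mod 17). Nonzero ⇒ E is nonsingular.
For each x ∈ F_17, compute rhs = x³ + 0·x + 5 mod 17, then count y ∈ F_17 with y² ≡ rhs.
  x = 0: rhs = 5, matching y values: none (0 points).
  x = 1: rhs = 6, matching y values: none (0 points).
  x = 2: rhs = 13, matching y values: 8, 9 (2 points).
  x = 3: rhs = 15, matching y values: 7, 10 (2 points).
  x = 4: rhs = 1, matching y values: 1, 16 (2 points).
  x = 5: rhs = 11, matching y values: none (0 points).
  x = 6: rhs = 0, matching y values: 0 (1 points).
  x = 7: rhs = 8, matching y values: 5, 12 (2 points).
  x = 8: rhs = 7, matching y values: none (0 points).
  x = 9: rhs = 3, matching y values: none (0 points).
  x = 10: rhs = 2, matching y values: 6, 11 (2 points).
  x = 11: rhs = 10, matching y values: none (0 points).
  x = 12: rhs = 16, matching y values: 4, 13 (2 points).
  x = 13: rhs = 9, matching y values: 3, 14 (2 points).
  x = 14: rhs = 12, matching y values: none (0 points).
  x = 15: rhs = 14, matching y values: none (0 points).
  x = 16: rhs = 4, matching y values: 2, 15 (2 points).
Total affine count: 17.
Full point count |E(F_17)| = 17 + 1 = 18.
Hasse bound: |18 − (17+1)| = |0| = 0 ≤ 2√17 ≈ 8.2462 ✓.


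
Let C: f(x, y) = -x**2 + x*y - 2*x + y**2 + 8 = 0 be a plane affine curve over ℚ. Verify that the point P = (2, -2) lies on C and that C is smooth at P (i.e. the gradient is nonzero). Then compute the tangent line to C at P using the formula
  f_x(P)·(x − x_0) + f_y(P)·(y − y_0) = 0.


Tangent line at P: -8*x - 2*y + 12 = 0.

Step 1: f(2, -2) = 0, so P lies on C.
Step 2: partial derivatives
  f_x(x, y) = -2*x + y - 2, f_y(x, y) = x + 2*y.
  f_x(P) = -8, f_y(P) = -2 (gradient nonzero, so P is smooth).
Step 3: tangent line at P: -8·(x − 2) + -2·(y − -2) = 0.
Expanding: -8*x - 2*y + 12 = 0.


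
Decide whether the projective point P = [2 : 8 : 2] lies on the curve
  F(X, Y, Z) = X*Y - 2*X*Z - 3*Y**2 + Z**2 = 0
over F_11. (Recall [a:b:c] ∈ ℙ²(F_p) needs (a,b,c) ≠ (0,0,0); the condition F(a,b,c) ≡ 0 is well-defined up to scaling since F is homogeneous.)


F(2,8,2) ≡ 7 (mod 11); P is NOT on the curve.

Evaluate F(2, 8, 2) term-by-term (mod 11).
  X*Y ↦ 1·2·8·1 = 16
  -2*X*Z ↦ -2·2·1·2 = -8
  -3*Y**2 ↦ -3·1·64·1 = -192
  Z**2 ↦ 1·1·1·4 = 4
Sum: F(2, 8, 2) = (16) + (-8) + (-192) + (4) = -180.
Reducing mod 11: -180 ≡ 7 (mod 11).
Since F(a, b, c) ≡ 7 ≠ 0 (mod 11), P does NOT lie on the curve.


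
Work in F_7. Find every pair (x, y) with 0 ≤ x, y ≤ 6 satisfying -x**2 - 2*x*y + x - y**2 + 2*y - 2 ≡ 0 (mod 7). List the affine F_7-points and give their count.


Affine F_7-points: {(2, 1), (2, 4), (4, 0), (4, 1), (5, 2), (5, 4), (6, 2)}; count = 7.

For each of the 49 pairs (x, y) ∈ F_7², evaluate f(x, y) mod 7. Record the zeros.
  x = 0: [0↦5, 1↦6, 2↦5, 3↦2, 4↦4, 5↦4, 6↦2]  zeros at y ∈ ∅
  x = 1: [0↦5, 1↦4, 2↦1, 3↦3, 4↦3, 5↦1, 6↦4]  zeros at y ∈ ∅
  x = 2: [0↦3, 1↦0, 2↦2, 3↦2, 4↦0, 5↦3, 6↦4]  zeros at y ∈ {1, 4}
  x = 3: [0↦6, 1↦1, 2↦1, 3↦6, 4↦2, 5↦3, 6↦2]  zeros at y ∈ ∅
  x = 4: [0↦0, 1↦0, 2↦5, 3↦1, 4↦2, 5↦1, 6↦5]  zeros at y ∈ {0, 1}
  x = 5: [0↦6, 1↦4, 2↦0, 3↦1, 4↦0, 5↦4, 6↦6]  zeros at y ∈ {2, 4}
  x = 6: [0↦3, 1↦6, 2↦0, 3↦6, 4↦3, 5↦5, 6↦5]  zeros at y ∈ {2}
Collecting zeros: affine points = {(2, 1), (2, 4), (4, 0), (4, 1), (5, 2), (5, 4), (6, 2)}.
Total count |C(F_7)_aff| = 7.


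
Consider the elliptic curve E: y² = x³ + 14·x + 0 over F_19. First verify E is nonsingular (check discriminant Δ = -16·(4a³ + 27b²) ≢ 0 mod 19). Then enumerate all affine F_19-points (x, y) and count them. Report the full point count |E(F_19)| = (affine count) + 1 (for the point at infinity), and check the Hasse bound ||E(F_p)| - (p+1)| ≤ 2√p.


Affine points = {(0, 0), (2, 6), (2, 13), (4, 5), (4, 14), (5, 9), (5, 10), (7, 2), (7, 17), (8, 4), (8, 15), (9, 0), (10, 0), (13, 2), (13, 17), (16, 8), (16, 11), (18, 2), (18, 17)}; affine count = 19; |E(F_19)| = 20.

Discriminant check: Δ ∝ 4a³ + 27b² = 4·14³ + 27·0² = 4·2744 + 27·0 ≡ 13 (mod 19). Nonzero ⇒ E is nonsingular.
For each x ∈ F_19, compute rhs = x³ + 14·x + 0 mod 19, then count y ∈ F_19 with y² ≡ rhs.
  x = 0: rhs = 0, matching y values: 0 (1 points).
  x = 1: rhs = 15, matching y values: none (0 points).
  x = 2: rhs = 17, matching y values: 6, 13 (2 points).
  x = 3: rhs = 12, matching y values: none (0 points).
  x = 4: rhs = 6, matching y values: 5, 14 (2 points).
  x = 5: rhs = 5, matching y values: 9, 10 (2 points).
  x = 6: rhs = 15, matching y values: none (0 points).
  x = 7: rhs = 4, matching y values: 2, 17 (2 points).
  x = 8: rhs = 16, matching y values: 4, 15 (2 points).
  x = 9: rhs = 0, matching y values: 0 (1 points).
  x = 10: rhs = 0, matching y values: 0 (1 points).
  x = 11: rhs = 3, matching y values: none (0 points).
  x = 12: rhs = 15, matching y values: none (0 points).
  x = 13: rhs = 4, matching y values: 2, 17 (2 points).
  x = 14: rhs = 14, matching y values: none (0 points).
  x = 15: rhs = 13, matching y values: none (0 points).
  x = 16: rhs = 7, matching y values: 8, 11 (2 points).
  x = 17: rhs = 2, matching y values: none (0 points).
  x = 18: rhs = 4, matching y values: 2, 17 (2 points).
Total affine count: 19.
Full point count |E(F_19)| = 19 + 1 = 20.
Hasse bound: |20 − (19+1)| = |0| = 0 ≤ 2√19 ≈ 8.7178 ✓.


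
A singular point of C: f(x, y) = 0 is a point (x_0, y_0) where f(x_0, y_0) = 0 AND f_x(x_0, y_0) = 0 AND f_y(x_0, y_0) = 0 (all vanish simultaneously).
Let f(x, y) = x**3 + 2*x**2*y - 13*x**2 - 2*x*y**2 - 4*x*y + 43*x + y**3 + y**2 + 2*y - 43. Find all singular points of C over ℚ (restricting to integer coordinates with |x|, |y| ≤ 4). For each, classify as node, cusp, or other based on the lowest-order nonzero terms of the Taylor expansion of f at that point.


Singular points: {(3, 2)}; classification: cusp.

Compute partial derivatives:
  f_x = 3*x**2 + 4*x*y - 26*x - 2*y**2 - 4*y + 43.
  f_y = 2*x**2 - 4*x*y - 4*x + 3*y**2 + 2*y + 2.
Scan x_0 ∈ {−4, ..., 4}. For each x_0, f_y(x_0, y) is a polynomial in y; find its integer roots y ∈ {−4, ..., 4}, then test f_x and f at those candidates.
  x = -4: f_y(-4, y) = 3*y**2 + 18*y + 50; no integer root y with |y| ≤ 4.
  x = -3: f_y(-3, y) = 3*y**2 + 14*y + 32; no integer root y with |y| ≤ 4.
  x = -2: f_y(-2, y) = 3*y**2 + 10*y + 18; no integer root y with |y| ≤ 4.
  x = -1: f_y(-1, y) = 3*y**2 + 6*y + 8; no integer root y with |y| ≤ 4.
  x = 0: f_y(0, y) = 3*y**2 + 2*y + 2; no integer root y with |y| ≤ 4.
  x = 1: f_y(1, y) = 3*y**2 - 2*y; vanishes at y ∈ {0}. (1, 0): f_x = 20 ≠ 0.
  x = 2: f_y(2, y) = 3*y**2 - 6*y + 2; no integer root y with |y| ≤ 4.
  x = 3: f_y(3, y) = 3*y**2 - 10*y + 8; vanishes at y ∈ {2}. (3, 2): f_x = 0, f = 0 — SINGULAR.
  x = 4: f_y(4, y) = 3*y**2 - 14*y + 18; no integer root y with |y| ≤ 4.
Only singular point on the grid: (3, 2).
Classify: substitute x = 3 + u, y = 2 + v and expand: f = u**3 + 2*u**2*v - 2*u*v**2 + v**3 + v**2.
No constant or linear terms (consistent with a singular point). Quadratic part: v**2. Cubic part: u**3 + 2*u**2*v - 2*u*v**2 + v**3.
The quadratic part v**2 is a perfect square, so there is a single (double) tangent line v = 0, i.e. y = 2. Restricting the cubic part to that line (v = 0) leaves u**3 ≠ 0, so f is not divisible by v and the branch is v² ≈ -u**3 to lowest order — this is a cusp.
Classification: cusp.


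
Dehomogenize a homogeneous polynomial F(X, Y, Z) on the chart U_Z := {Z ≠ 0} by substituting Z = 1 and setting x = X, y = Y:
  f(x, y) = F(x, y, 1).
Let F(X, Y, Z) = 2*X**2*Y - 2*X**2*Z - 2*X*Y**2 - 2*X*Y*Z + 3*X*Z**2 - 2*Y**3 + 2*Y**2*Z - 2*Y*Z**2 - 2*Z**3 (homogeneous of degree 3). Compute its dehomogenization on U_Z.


f(x, y) = 2*x**2*y - 2*x**2 - 2*x*y**2 - 2*x*y + 3*x - 2*y**3 + 2*y**2 - 2*y - 2

On U_Z we set Z = 1. Each monomial c·X^i·Y^j·Z^k in F becomes c·x^i·y^j·1^k = c·x^i·y^j.
Substituting Z = 1: F(X, Y, 1) = 2*x**2*y - 2*x**2 - 2*x*y**2 - 2*x*y + 3*x - 2*y**3 + 2*y**2 - 2*y - 2.
Note: deg(f) ≤ deg(F) = 3; strict inequality happens when F is divisible by Z (lost terms).


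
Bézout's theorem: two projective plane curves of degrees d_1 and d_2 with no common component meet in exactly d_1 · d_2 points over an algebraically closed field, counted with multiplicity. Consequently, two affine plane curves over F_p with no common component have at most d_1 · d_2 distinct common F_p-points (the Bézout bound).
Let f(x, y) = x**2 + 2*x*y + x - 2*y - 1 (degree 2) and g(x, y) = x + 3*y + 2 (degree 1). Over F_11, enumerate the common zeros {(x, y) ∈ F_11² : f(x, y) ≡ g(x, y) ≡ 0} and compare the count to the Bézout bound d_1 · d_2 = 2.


Common zeros: ∅; count = 0; Bézout bound = 2.

deg(f) = 2, deg(g) = 1, so Bézout bound = 2.
Scan x ∈ F_11. For each x, list the y ∈ F_11 with f(x, y) ≡ 0 and those with g(x, y) ≡ 0 (mod 11); the common zeros in that column are the intersection.
  x = 0: f ≡ 0 at y ∈ {5}; g ≡ 0 at y ∈ {3}; common: ∅.
  x = 1: f ≡ 0 at y ∈ ∅; g ≡ 0 at y ∈ {10}; common: ∅.
  x = 2: f ≡ 0 at y ∈ {3}; g ≡ 0 at y ∈ {6}; common: ∅.
  x = 3: f ≡ 0 at y ∈ {0}; g ≡ 0 at y ∈ {2}; common: ∅.
  x = 4: f ≡ 0 at y ∈ {6}; g ≡ 0 at y ∈ {9}; common: ∅.
  x = 5: f ≡ 0 at y ∈ {6}; g ≡ 0 at y ∈ {5}; common: ∅.
  x = 6: f ≡ 0 at y ∈ {8}; g ≡ 0 at y ∈ {1}; common: ∅.
  x = 7: f ≡ 0 at y ∈ {0}; g ≡ 0 at y ∈ {8}; common: ∅.
  x = 8: f ≡ 0 at y ∈ {2}; g ≡ 0 at y ∈ {4}; common: ∅.
  x = 9: f ≡ 0 at y ∈ {2}; g ≡ 0 at y ∈ {0}; common: ∅.
  x = 10: f ≡ 0 at y ∈ {8}; g ≡ 0 at y ∈ {7}; common: ∅.
Collecting: common zeros = ∅, so the count is 0.
Comparison with the Bézout bound: 0 ≤ 2 = deg(f)·deg(g), as expected for curves with no common component (the affine F_11-count falls short of the bound because intersections may lie at infinity, over extension fields, or carry multiplicity).


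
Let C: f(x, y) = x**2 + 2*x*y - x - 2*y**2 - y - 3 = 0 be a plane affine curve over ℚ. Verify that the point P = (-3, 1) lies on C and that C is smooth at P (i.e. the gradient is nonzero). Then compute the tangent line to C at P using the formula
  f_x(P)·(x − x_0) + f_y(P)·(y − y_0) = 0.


Tangent line at P: -5*x - 11*y - 4 = 0.

Step 1: f(-3, 1) = 0, so P lies on C.
Step 2: partial derivatives
  f_x(x, y) = 2*x + 2*y - 1, f_y(x, y) = 2*x - 4*y - 1.
  f_x(P) = -5, f_y(P) = -11 (gradient nonzero, so P is smooth).
Step 3: tangent line at P: -5·(x − -3) + -11·(y − 1) = 0.
Expanding: -5*x - 11*y - 4 = 0.


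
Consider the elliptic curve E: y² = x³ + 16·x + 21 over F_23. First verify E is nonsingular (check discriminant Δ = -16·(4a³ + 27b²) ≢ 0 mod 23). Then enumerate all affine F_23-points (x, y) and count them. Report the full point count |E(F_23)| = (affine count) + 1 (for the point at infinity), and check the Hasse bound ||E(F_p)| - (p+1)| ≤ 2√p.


Affine points = {(3, 2), (3, 21), (7, 4), (7, 19), (10, 10), (10, 13), (12, 3), (12, 20), (15, 5), (15, 18), (16, 7), (16, 16), (17, 10), (17, 13), (18, 0), (19, 10), (19, 13), (21, 2), (21, 21), (22, 2), (22, 21)}; affine count = 21; |E(F_23)| = 22.

Discriminant check: Δ ∝ 4a³ + 27b² = 4·16³ + 27·21² = 4·4096 + 27·441 ≡ 1 (mod 23). Nonzero ⇒ E is nonsingular.
For each x ∈ F_23, compute rhs = x³ + 16·x + 21 mod 23, then count y ∈ F_23 with y² ≡ rhs.
  x = 0: rhs = 21, matching y values: none (0 points).
  x = 1: rhs = 15, matching y values: none (0 points).
  x = 2: rhs = 15, matching y values: none (0 points).
  x = 3: rhs = 4, matching y values: 2, 21 (2 points).
  x = 4: rhs = 11, matching y values: none (0 points).
  x = 5: rhs = 19, matching y values: none (0 points).
  x = 6: rhs = 11, matching y values: none (0 points).
  x = 7: rhs = 16, matching y values: 4, 19 (2 points).
  x = 8: rhs = 17, matching y values: none (0 points).
  x = 9: rhs = 20, matching y values: none (0 points).
  x = 10: rhs = 8, matching y values: 10, 13 (2 points).
  x = 11: rhs = 10, matching y values: none (0 points).
  x = 12: rhs = 9, matching y values: 3, 20 (2 points).
  x = 13: rhs = 11, matching y values: none (0 points).
  x = 14: rhs = 22, matching y values: none (0 points).
  x = 15: rhs = 2, matching y values: 5, 18 (2 points).
  x = 16: rhs = 3, matching y values: 7, 16 (2 points).
  x = 17: rhs = 8, matching y values: 10, 13 (2 points).
  x = 18: rhs = 0, matching y values: 0 (1 points).
  x = 19: rhs = 8, matching y values: 10, 13 (2 points).
  x = 20: rhs = 15, matching y values: none (0 points).
  x = 21: rhs = 4, matching y values: 2, 21 (2 points).
  x = 22: rhs = 4, matching y values: 2, 21 (2 points).
Total affine count: 21.
Full point count |E(F_23)| = 21 + 1 = 22.
Hasse bound: |22 − (23+1)| = |-2| = 2 ≤ 2√23 ≈ 9.5917 ✓.


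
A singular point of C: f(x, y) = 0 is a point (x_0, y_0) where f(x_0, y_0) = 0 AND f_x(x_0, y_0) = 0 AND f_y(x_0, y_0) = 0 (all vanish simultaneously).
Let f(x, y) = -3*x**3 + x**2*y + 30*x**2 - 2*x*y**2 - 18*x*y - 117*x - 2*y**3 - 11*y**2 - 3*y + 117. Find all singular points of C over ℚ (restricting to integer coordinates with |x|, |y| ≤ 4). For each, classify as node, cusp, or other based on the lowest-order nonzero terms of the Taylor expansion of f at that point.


Singular points: {(3, -3)}; classification: cusp.

Compute partial derivatives:
  f_x = -9*x**2 + 2*x*y + 60*x - 2*y**2 - 18*y - 117.
  f_y = x**2 - 4*x*y - 18*x - 6*y**2 - 22*y - 3.
Scan x_0 ∈ {−4, ..., 4}. For each x_0, f_y(x_0, y) is a polynomial in y; find its integer roots y ∈ {−4, ..., 4}, then test f_x and f at those candidates.
  x = -4: f_y(-4, y) = -6*y**2 - 6*y + 85; no integer root y with |y| ≤ 4.
  x = -3: f_y(-3, y) = -6*y**2 - 10*y + 60; no integer root y with |y| ≤ 4.
  x = -2: f_y(-2, y) = -6*y**2 - 14*y + 37; no integer root y with |y| ≤ 4.
  x = -1: f_y(-1, y) = -6*y**2 - 18*y + 16; no integer root y with |y| ≤ 4.
  x = 0: f_y(0, y) = -6*y**2 - 22*y - 3; no integer root y with |y| ≤ 4.
  x = 1: f_y(1, y) = -6*y**2 - 26*y - 20; vanishes at y ∈ {-1}. (1, -1): f_x = -52 ≠ 0.
  x = 2: f_y(2, y) = -6*y**2 - 30*y - 35; no integer root y with |y| ≤ 4.
  x = 3: f_y(3, y) = -6*y**2 - 34*y - 48; vanishes at y ∈ {-3}. (3, -3): f_x = 0, f = 0 — SINGULAR.
  x = 4: f_y(4, y) = -6*y**2 - 38*y - 59; no integer root y with |y| ≤ 4.
Only singular point on the grid: (3, -3).
Classify: substitute x = 3 + u, y = -3 + v and expand: f = -3*u**3 + u**2*v - 2*u*v**2 - 2*v**3 + v**2.
No constant or linear terms (consistent with a singular point). Quadratic part: v**2. Cubic part: -3*u**3 + u**2*v - 2*u*v**2 - 2*v**3.
The quadratic part v**2 is a perfect square, so there is a single (double) tangent line v = 0, i.e. y = -3. Restricting the cubic part to that line (v = 0) leaves -3*u**3 ≠ 0, so f is not divisible by v and the branch is v² ≈ 3*u**3 to lowest order — this is a cusp.
Classification: cusp.


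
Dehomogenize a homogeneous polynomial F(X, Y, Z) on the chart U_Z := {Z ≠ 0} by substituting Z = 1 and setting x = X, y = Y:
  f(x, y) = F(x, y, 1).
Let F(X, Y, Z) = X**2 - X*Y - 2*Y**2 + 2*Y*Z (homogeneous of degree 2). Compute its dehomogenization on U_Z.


f(x, y) = x**2 - x*y - 2*y**2 + 2*y

On U_Z we set Z = 1. Each monomial c·X^i·Y^j·Z^k in F becomes c·x^i·y^j·1^k = c·x^i·y^j.
Substituting Z = 1: F(X, Y, 1) = x**2 - x*y - 2*y**2 + 2*y.
Note: deg(f) ≤ deg(F) = 2; strict inequality happens when F is divisible by Z (lost terms).
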